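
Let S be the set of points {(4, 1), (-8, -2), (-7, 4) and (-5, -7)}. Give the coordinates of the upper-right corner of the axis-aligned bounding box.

(4, 4)

x-range [-8, 4], y-range [-7, 4].
The upper-right corner is (4, 4).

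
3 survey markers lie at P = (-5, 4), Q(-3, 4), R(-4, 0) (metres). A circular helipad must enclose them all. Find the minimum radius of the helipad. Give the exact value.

2.125

Side lengths²: PQ² = 4, PR² = 17, QR² = 17.
Since QR² = 17 < 17 + 4 = 21, the triangle is acute, so the smallest enclosing circle is the circumcircle.
Circumcentre = (-4, 2.125), r² = 4.515625.
r = √(4.515625) = 2.125.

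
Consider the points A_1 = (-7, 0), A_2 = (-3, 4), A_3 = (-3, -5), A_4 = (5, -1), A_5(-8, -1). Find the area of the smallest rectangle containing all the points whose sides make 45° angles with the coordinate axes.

84.5

In coordinates u = x + y, v = x − y the rectangle is axis-aligned; the map (x,y)→(u,v) scales areas by 2.
u-values: -7, 1, -8, 4, -9; range = 4 − (-9) = 13.
v-values: -7, -7, 2, 6, -7; range = 6 − (-7) = 13.
Area = (13 × 13) / 2 = 84.5.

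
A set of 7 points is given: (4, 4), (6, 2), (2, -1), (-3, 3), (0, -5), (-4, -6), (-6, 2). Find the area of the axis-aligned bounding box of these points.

120

x ranges over [-6, 6], width 12.
y ranges over [-6, 4], height 10.
Area = 12 × 10 = 120.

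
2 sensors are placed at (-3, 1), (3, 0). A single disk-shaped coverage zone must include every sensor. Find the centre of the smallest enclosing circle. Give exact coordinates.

The smallest circle enclosing two points has them as diameter endpoints.
Centre = midpoint = (0, 0.5); r² = |(-3, 1)−(3, 0)|²/4 = 37/4 = 9.25.
Centre = (0, 0.5).

(0, 0.5)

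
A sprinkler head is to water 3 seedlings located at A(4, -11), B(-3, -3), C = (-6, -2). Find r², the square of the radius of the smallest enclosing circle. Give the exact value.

45.25

Side lengths²: AB² = 113, AC² = 181, BC² = 10.
Since AC² = 181 ≥ 113 + 10 = 123, the angle opposite AC is not acute, so the smallest enclosing circle has AC as diameter.
Centre = midpoint of AC = (-1, -6.5), r² = 181/4 = 45.25.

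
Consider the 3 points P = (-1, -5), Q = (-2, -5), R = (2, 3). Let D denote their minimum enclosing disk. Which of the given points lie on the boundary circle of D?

Side lengths²: PQ² = 1, PR² = 73, QR² = 80.
Since QR² = 80 ≥ 73 + 1 = 74, the angle opposite QR is not acute, so the smallest enclosing circle has QR as diameter.
Centre = midpoint of QR = (0, -1), r² = 80/4 = 20.
The points at distance exactly r from the centre are Q, R — 2 points.

Q, R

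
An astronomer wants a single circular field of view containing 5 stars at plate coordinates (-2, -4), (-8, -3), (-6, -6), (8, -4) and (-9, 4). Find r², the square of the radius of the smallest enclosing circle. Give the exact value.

By Welzl's lemma the MEC is supported by two points (diametrically opposite) or three points (on a circumcircle).
The farthest pair is (8, -4)–(-9, 4) with squared distance 353. The circle on this segment as diameter has centre (-0.5, 0) and r² = 353/4 = 88.25.
Check (-2, -4): distance² to centre = 18.25 ≤ 88.25, so it lies inside.
All remaining points lie in this disk, and no smaller disk contains both endpoints, so this is the minimum enclosing circle.

88.25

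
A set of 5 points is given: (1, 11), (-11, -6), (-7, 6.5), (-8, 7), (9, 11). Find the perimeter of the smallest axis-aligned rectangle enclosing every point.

Width = max x − min x = 9 − (-11) = 20.
Height = max y − min y = 11 − (-6) = 17.
Perimeter = 2(20 + 17) = 74.

74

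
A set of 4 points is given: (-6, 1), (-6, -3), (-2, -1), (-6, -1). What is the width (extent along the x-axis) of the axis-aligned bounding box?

4

max x = -2, min x = -6, so width = 4.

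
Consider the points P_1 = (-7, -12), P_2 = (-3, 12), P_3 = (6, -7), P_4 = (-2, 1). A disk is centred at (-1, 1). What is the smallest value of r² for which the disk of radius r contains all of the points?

The required radius is the distance from (-1, 1) to the farthest point.
Squared distances: 205, 125, 113, 1.
Maximum is 205, attained at P_1.

205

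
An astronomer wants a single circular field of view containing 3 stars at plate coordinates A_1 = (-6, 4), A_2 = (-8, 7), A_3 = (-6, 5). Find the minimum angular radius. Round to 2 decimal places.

1.80

Side lengths²: A_1A_2² = 13, A_1A_3² = 1, A_2A_3² = 8.
Since A_1A_2² = 13 ≥ 8 + 1 = 9, the angle opposite A_1A_2 is not acute, so the smallest enclosing circle has A_1A_2 as diameter.
Centre = midpoint of A_1A_2 = (-7, 5.5), r² = 13/4 = 3.25.
r = √(3.25) ≈ 1.80.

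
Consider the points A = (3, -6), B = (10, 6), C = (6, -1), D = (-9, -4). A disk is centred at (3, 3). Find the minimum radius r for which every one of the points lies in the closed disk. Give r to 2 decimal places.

The required radius is the distance from (3, 3) to the farthest point.
Squared distances: 81, 58, 25, 193.
Maximum is 193, attained at D.
r = √193 ≈ 13.89.

13.89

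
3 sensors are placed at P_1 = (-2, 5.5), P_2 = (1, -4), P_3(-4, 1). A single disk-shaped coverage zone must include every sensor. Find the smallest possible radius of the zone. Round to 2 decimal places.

4.98

Side lengths²: P_1P_2² = 99.25, P_1P_3² = 24.25, P_2P_3² = 50.
Since P_1P_2² = 99.25 ≥ 50 + 24.25 = 74.25, the angle opposite P_1P_2 is not acute, so the smallest enclosing circle has P_1P_2 as diameter.
Centre = midpoint of P_1P_2 = (-0.5, 0.75), r² = 99.25/4 = 24.8125.
r = √(24.8125) ≈ 4.98.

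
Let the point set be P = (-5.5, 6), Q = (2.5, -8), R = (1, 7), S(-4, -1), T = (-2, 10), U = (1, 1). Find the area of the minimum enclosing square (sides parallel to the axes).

The bounding box has width 8 and height 18.
An axis-aligned square enclosing the set must have side ≥ max(width, height).
So the minimum side is max(8, 18) = 18.
Area = 18² = 324.

324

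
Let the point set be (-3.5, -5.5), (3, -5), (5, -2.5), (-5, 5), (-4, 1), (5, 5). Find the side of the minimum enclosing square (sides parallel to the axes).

10.5

The bounding box has width 10 and height 10.5.
An axis-aligned square enclosing the set must have side ≥ max(width, height).
So the minimum side is max(10, 10.5) = 10.5.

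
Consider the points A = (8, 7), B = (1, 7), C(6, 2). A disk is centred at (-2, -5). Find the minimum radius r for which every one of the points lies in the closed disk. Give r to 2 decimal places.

The required radius is the distance from (-2, -5) to the farthest point.
Squared distances: 244, 153, 113.
Maximum is 244, attained at A.
r = √244 ≈ 15.62.

15.62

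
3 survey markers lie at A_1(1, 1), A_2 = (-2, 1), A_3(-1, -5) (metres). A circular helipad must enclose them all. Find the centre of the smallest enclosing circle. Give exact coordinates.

Side lengths²: A_1A_2² = 9, A_1A_3² = 40, A_2A_3² = 37.
Since A_1A_3² = 40 < 37 + 9 = 46, the triangle is acute, so the smallest enclosing circle is the circumcircle.
Circumcentre = (-0.5, -11/6), r² = 185/18.
Centre = (-0.5, -11/6).

(-0.5, -11/6)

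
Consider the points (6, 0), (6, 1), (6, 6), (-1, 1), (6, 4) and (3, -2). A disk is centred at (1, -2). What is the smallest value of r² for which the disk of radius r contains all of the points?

89

The required radius is the distance from (1, -2) to the farthest point.
Squared distances: 29, 34, 89, 13, 61, 4.
Maximum is 89, attained at (6, 6).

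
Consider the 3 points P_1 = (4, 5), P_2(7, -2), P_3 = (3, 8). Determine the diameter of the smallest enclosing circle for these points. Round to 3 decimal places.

10.770

Side lengths²: P_1P_2² = 58, P_1P_3² = 10, P_2P_3² = 116.
Since P_2P_3² = 116 ≥ 58 + 10 = 68, the angle opposite P_2P_3 is not acute, so the smallest enclosing circle has P_2P_3 as diameter.
Centre = midpoint of P_2P_3 = (5, 3), r² = 116/4 = 29.
Diameter = 2r = 2√29 ≈ 10.770.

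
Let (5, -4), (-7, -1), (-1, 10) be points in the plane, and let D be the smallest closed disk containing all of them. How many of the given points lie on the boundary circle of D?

3

Call the three points A, B, C in the order given.
Side lengths²: AB² = 153, AC² = 232, BC² = 157.
Since AC² = 232 < 157 + 153 = 310, the triangle is acute, so the smallest enclosing circle is the circumcircle.
Circumcentre = (0.18, 2.22), r² = 61.9208.
The points at distance exactly r from the centre are (5, -4), (-7, -1), (-1, 10) — 3 points.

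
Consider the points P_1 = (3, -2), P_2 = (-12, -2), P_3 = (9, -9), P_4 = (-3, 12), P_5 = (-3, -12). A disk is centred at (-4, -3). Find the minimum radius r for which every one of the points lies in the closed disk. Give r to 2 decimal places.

15.03

The required radius is the distance from (-4, -3) to the farthest point.
Squared distances: 50, 65, 205, 226, 82.
Maximum is 226, attained at P_4.
r = √226 ≈ 15.03.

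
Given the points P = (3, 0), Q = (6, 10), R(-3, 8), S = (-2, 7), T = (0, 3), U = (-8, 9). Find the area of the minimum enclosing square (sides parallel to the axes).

The bounding box has width 14 and height 10.
An axis-aligned square enclosing the set must have side ≥ max(width, height).
So the minimum side is max(14, 10) = 14.
Area = 14² = 196.

196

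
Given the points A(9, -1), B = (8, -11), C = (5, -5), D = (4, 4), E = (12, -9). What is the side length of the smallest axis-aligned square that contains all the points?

15

The bounding box has width 8 and height 15.
An axis-aligned square enclosing the set must have side ≥ max(width, height).
So the minimum side is max(8, 15) = 15.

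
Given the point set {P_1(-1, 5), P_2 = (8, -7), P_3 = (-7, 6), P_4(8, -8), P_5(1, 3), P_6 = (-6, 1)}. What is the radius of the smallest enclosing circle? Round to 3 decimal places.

The farthest pair is P_3–P_4 with squared distance 421. The circle on this segment as diameter has centre (0.5, -1) and r² = 421/4 = 105.25.
Check P_1: distance² to centre = 38.25 ≤ 105.25, so it lies inside.
All remaining points lie in this disk, and no smaller disk contains both endpoints, so this is the minimum enclosing circle.
r = √(105.25) ≈ 10.259.

10.259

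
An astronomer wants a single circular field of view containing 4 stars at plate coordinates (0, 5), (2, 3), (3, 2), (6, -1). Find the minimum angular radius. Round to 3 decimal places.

4.243

By Welzl's lemma the MEC is supported by two points (diametrically opposite) or three points (on a circumcircle).
The farthest pair is (0, 5)–(6, -1) with squared distance 72. The circle on this segment as diameter has centre (3, 2) and r² = 72/4 = 18.
Check (2, 3): distance² to centre = 2 ≤ 18, so it lies inside.
All remaining points lie in this disk, and no smaller disk contains both endpoints, so this is the minimum enclosing circle.
r = √18 ≈ 4.243.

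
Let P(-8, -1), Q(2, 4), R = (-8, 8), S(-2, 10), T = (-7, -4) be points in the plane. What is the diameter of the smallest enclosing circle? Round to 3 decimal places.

The minimum enclosing circle of a finite set is fixed by two of the points (as a diameter) or three (as a circumcircle).
The farthest pair is S–T with squared distance 221. The circle on this segment as diameter has centre (-4.5, 3) and r² = 221/4 = 55.25.
Check P: distance² to centre = 28.25 ≤ 55.25, so it lies inside.
All remaining points lie in this disk, and no smaller disk contains both endpoints, so this is the minimum enclosing circle.
Diameter = 2r = 2√(55.25) ≈ 14.866.

14.866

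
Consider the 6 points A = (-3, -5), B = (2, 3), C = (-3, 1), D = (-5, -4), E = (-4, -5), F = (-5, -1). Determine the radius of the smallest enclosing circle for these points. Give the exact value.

5

The farthest pair is B–E with squared distance 100. The circle on this segment as diameter has centre (-1, -1) and r² = 100/4 = 25.
Check A: distance² to centre = 20 ≤ 25, so it lies inside.
All remaining points lie in this disk, and no smaller disk contains both endpoints, so this is the minimum enclosing circle.
r = √25 = 5.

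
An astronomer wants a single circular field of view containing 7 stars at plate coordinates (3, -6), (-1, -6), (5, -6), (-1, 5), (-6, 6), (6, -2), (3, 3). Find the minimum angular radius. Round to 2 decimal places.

A smallest enclosing disk is always determined by at most three of the input points on its boundary.
The farthest pair is (5, -6)–(-6, 6) with squared distance 265. The circle on this segment as diameter has centre (-0.5, 0) and r² = 265/4 = 66.25.
Check (3, -6): distance² to centre = 48.25 ≤ 66.25, so it lies inside.
All remaining points lie in this disk, and no smaller disk contains both endpoints, so this is the minimum enclosing circle.
r = √(66.25) ≈ 8.14.

8.14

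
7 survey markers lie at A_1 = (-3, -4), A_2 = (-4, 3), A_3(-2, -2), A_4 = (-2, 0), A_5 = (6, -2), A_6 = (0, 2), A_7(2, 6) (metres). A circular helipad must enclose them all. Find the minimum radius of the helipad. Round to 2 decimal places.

The minimum enclosing circle of a finite set is fixed by two of the points (as a diameter) or three (as a circumcircle).
The minimum enclosing circle is determined by three boundary points: A_1, A_5, A_7.
Their circumcentre is (0.75, 0.375) with r² = 33.203125.
The farthest remaining point A_2 is at distance² 29.453125 ≤ 33.203125.
r = √(33.203125) ≈ 5.76.

5.76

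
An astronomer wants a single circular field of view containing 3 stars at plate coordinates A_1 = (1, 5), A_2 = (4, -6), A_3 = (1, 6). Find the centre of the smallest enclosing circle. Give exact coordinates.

Side lengths²: A_1A_2² = 130, A_1A_3² = 1, A_2A_3² = 153.
Since A_2A_3² = 153 ≥ 130 + 1 = 131, the angle opposite A_2A_3 is not acute, so the smallest enclosing circle has A_2A_3 as diameter.
Centre = midpoint of A_2A_3 = (2.5, 0), r² = 153/4 = 38.25.
Centre = (2.5, 0).

(2.5, 0)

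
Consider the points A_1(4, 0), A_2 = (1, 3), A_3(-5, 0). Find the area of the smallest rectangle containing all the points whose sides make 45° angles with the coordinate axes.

In coordinates u = x + y, v = x − y the rectangle is axis-aligned; the map (x,y)→(u,v) scales areas by 2.
u-values: 4, 4, -5; range = 4 − (-5) = 9.
v-values: 4, -2, -5; range = 4 − (-5) = 9.
Area = (9 × 9) / 2 = 40.5.

40.5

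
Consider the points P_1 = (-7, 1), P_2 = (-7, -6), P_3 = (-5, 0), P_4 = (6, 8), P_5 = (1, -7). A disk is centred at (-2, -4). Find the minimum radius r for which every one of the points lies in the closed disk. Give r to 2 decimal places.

14.42

The required radius is the distance from (-2, -4) to the farthest point.
Squared distances: 50, 29, 25, 208, 18.
Maximum is 208, attained at P_4.
r = √208 ≈ 14.42.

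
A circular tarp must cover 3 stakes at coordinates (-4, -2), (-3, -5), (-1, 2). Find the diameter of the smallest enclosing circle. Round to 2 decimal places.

7.28

Call the three points A, B, C in the order given.
Side lengths²: AB² = 10, AC² = 25, BC² = 53.
Since BC² = 53 ≥ 25 + 10 = 35, the angle opposite BC is not acute, so the smallest enclosing circle has BC as diameter.
Centre = midpoint of BC = (-2, -1.5), r² = 53/4 = 13.25.
Diameter = 2r = 2√(13.25) ≈ 7.28.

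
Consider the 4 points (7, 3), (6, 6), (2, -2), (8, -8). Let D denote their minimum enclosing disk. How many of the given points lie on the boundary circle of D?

The farthest pair is (6, 6)–(8, -8) with squared distance 200. The circle on this segment as diameter has centre (7, -1) and r² = 200/4 = 50.
Check (7, 3): distance² to centre = 16 ≤ 50, so it lies inside.
All remaining points lie in this disk, and no smaller disk contains both endpoints, so this is the minimum enclosing circle.
The points at distance exactly r from the centre are (6, 6), (8, -8) — 2 points.

2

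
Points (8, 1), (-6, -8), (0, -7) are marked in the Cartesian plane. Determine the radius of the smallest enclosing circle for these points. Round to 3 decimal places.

8.322

Call the three points A, B, C in the order given.
Side lengths²: AB² = 277, AC² = 128, BC² = 37.
Since AB² = 277 ≥ 128 + 37 = 165, the angle opposite AB is not acute, so the smallest enclosing circle has AB as diameter.
Centre = midpoint of AB = (1, -3.5), r² = 277/4 = 69.25.
r = √(69.25) ≈ 8.322.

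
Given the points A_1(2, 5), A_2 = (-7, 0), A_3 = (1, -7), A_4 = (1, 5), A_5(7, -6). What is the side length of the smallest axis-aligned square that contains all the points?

The bounding box has width 14 and height 12.
An axis-aligned square enclosing the set must have side ≥ max(width, height).
So the minimum side is max(14, 12) = 14.

14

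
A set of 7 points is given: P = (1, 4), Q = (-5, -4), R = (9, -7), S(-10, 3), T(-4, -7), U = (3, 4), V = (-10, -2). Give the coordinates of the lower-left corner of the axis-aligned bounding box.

(-10, -7)

x-range [-10, 9], y-range [-7, 4].
The lower-left corner is (-10, -7).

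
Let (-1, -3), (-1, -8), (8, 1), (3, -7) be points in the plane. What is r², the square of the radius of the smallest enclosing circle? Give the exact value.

The minimum enclosing circle of a finite set is fixed by two of the points (as a diameter) or three (as a circumcircle).
The farthest pair is (-1, -8)–(8, 1) with squared distance 162. The circle on this segment as diameter has centre (3.5, -3.5) and r² = 162/4 = 40.5.
Check (-1, -3): distance² to centre = 20.5 ≤ 40.5, so it lies inside.
All remaining points lie in this disk, and no smaller disk contains both endpoints, so this is the minimum enclosing circle.

40.5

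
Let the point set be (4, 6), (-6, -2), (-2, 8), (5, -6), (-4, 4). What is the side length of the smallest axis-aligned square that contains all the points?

14

The bounding box has width 11 and height 14.
An axis-aligned square enclosing the set must have side ≥ max(width, height).
So the minimum side is max(11, 14) = 14.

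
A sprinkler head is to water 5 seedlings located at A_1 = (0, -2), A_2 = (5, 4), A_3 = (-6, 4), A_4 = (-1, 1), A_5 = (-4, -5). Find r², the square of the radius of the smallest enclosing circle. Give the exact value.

42.5

By Welzl's lemma the MEC is supported by two points (diametrically opposite) or three points (on a circumcircle).
The minimum enclosing circle is determined by three boundary points: A_2, A_3, A_5.
Their circumcentre is (-0.5, 0.5) with r² = 42.5.
The farthest remaining point A_1 is at distance² 6.5 ≤ 42.5.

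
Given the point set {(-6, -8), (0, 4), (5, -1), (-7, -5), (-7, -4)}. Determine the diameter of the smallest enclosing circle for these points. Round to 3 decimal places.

The minimum enclosing circle is determined by three boundary points: (-6, -8), (0, 4), (5, -1).
Their circumcentre is (-5/3, -8/3) with r² = 425/9.
The farthest remaining point (-7, -5) is at distance² 305/9 ≤ 425/9.
Diameter = 2r = 2√(425/9) ≈ 13.744.

13.744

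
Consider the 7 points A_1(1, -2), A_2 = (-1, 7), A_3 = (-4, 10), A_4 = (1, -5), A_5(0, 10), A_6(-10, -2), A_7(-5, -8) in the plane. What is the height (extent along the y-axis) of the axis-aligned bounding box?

18

max y = 10, min y = -8, so height = 18.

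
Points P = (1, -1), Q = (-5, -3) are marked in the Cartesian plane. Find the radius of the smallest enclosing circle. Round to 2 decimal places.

3.16

The smallest circle enclosing two points has them as diameter endpoints.
Centre = midpoint = (-2, -2); r² = |PQ|²/4 = 40/4 = 10.
r = √10 ≈ 3.16.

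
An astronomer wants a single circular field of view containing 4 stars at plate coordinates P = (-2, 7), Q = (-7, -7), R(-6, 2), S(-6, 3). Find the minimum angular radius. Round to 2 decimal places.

The minimum enclosing circle of a finite set is fixed by two of the points (as a diameter) or three (as a circumcircle).
The farthest pair is P–Q with squared distance 221. The circle on this segment as diameter has centre (-4.5, 0) and r² = 221/4 = 55.25.
Check R: distance² to centre = 6.25 ≤ 55.25, so it lies inside.
All remaining points lie in this disk, and no smaller disk contains both endpoints, so this is the minimum enclosing circle.
r = √(55.25) ≈ 7.43.

7.43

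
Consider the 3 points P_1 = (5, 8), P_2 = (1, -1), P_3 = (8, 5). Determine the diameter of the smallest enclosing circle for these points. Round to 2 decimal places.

9.88

Side lengths²: P_1P_2² = 97, P_1P_3² = 18, P_2P_3² = 85.
Since P_1P_2² = 97 < 85 + 18 = 103, the triangle is acute, so the smallest enclosing circle is the circumcircle.
Circumcentre = (87/26, 87/26), r² = 8245/338.
Diameter = 2r = 2√(8245/338) ≈ 9.88.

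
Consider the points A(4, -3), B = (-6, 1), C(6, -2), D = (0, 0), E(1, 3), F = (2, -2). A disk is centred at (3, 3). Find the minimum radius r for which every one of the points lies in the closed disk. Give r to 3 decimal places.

9.220

The required radius is the distance from (3, 3) to the farthest point.
Squared distances: 37, 85, 34, 18, 4, 26.
Maximum is 85, attained at B.
r = √85 ≈ 9.220.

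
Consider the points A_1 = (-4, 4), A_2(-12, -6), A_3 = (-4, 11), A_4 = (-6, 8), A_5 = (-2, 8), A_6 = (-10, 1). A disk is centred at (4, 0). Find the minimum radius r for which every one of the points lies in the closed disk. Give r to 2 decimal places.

The required radius is the distance from (4, 0) to the farthest point.
Squared distances: 80, 292, 185, 164, 100, 197.
Maximum is 292, attained at A_2.
r = √292 ≈ 17.09.

17.09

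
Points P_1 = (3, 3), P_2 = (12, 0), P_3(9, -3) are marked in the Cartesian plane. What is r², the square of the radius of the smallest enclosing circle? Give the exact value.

Side lengths²: P_1P_2² = 90, P_1P_3² = 72, P_2P_3² = 18.
Since P_1P_2² = 90 ≥ 72 + 18 = 90, the angle opposite P_1P_2 is not acute, so the smallest enclosing circle has P_1P_2 as diameter.
Centre = midpoint of P_1P_2 = (7.5, 1.5), r² = 90/4 = 22.5.

22.5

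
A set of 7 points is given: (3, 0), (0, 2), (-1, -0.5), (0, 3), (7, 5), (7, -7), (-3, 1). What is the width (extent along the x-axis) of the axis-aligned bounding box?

10

max x = 7, min x = -3, so width = 10.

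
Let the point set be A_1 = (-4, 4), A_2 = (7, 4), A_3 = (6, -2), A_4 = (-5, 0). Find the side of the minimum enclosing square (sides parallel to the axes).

The bounding box has width 12 and height 6.
An axis-aligned square enclosing the set must have side ≥ max(width, height).
So the minimum side is max(12, 6) = 12.

12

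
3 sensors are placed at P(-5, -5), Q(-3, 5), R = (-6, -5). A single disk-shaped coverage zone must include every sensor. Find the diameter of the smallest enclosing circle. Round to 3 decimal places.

10.440

Side lengths²: PQ² = 104, PR² = 1, QR² = 109.
Since QR² = 109 ≥ 104 + 1 = 105, the angle opposite QR is not acute, so the smallest enclosing circle has QR as diameter.
Centre = midpoint of QR = (-4.5, 0), r² = 109/4 = 27.25.
Diameter = 2r = 2√(27.25) ≈ 10.440.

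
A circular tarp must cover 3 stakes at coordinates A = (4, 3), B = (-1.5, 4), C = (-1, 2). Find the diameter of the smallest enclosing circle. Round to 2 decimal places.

5.59

Side lengths²: AB² = 31.25, AC² = 26, BC² = 4.25.
Since AB² = 31.25 ≥ 26 + 4.25 = 30.25, the angle opposite AB is not acute, so the smallest enclosing circle has AB as diameter.
Centre = midpoint of AB = (1.25, 3.5), r² = 31.25/4 = 7.8125.
Diameter = 2r = 2√(7.8125) ≈ 5.59.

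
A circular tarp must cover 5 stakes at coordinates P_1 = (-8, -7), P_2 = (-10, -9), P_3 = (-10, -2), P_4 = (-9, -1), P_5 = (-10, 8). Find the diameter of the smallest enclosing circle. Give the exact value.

A smallest enclosing disk is always determined by at most three of the input points on its boundary.
The farthest pair is P_2–P_5 with squared distance 289. The circle on this segment as diameter has centre (-10, -0.5) and r² = 289/4 = 72.25.
Check P_1: distance² to centre = 46.25 ≤ 72.25, so it lies inside.
All remaining points lie in this disk, and no smaller disk contains both endpoints, so this is the minimum enclosing circle.
Diameter = 2r = 2√(72.25) = 17.

17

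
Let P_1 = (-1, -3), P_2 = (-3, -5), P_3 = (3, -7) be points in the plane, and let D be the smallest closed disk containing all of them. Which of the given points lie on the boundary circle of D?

Side lengths²: P_1P_2² = 8, P_1P_3² = 32, P_2P_3² = 40.
Since P_2P_3² = 40 ≥ 32 + 8 = 40, the angle opposite P_2P_3 is not acute, so the smallest enclosing circle has P_2P_3 as diameter.
Centre = midpoint of P_2P_3 = (0, -6), r² = 40/4 = 10.
The points at distance exactly r from the centre are P_1, P_2, P_3 — 3 points.

P_1, P_2, P_3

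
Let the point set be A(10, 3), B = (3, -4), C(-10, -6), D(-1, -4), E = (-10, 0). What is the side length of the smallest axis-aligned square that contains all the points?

The bounding box has width 20 and height 9.
An axis-aligned square enclosing the set must have side ≥ max(width, height).
So the minimum side is max(20, 9) = 20.

20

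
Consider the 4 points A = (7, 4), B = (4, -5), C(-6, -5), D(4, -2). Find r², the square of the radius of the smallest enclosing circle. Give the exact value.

The farthest pair is A–C with squared distance 250. The circle on this segment as diameter has centre (0.5, -0.5) and r² = 250/4 = 62.5.
Check B: distance² to centre = 32.5 ≤ 62.5, so it lies inside.
All remaining points lie in this disk, and no smaller disk contains both endpoints, so this is the minimum enclosing circle.

62.5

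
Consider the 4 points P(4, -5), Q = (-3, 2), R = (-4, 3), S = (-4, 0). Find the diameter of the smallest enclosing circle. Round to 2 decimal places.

The minimum enclosing circle of a finite set is fixed by two of the points (as a diameter) or three (as a circumcircle).
The farthest pair is P–R with squared distance 128. The circle on this segment as diameter has centre (0, -1) and r² = 128/4 = 32.
Check Q: distance² to centre = 18 ≤ 32, so it lies inside.
All remaining points lie in this disk, and no smaller disk contains both endpoints, so this is the minimum enclosing circle.
Diameter = 2r = 2√32 ≈ 11.31.

11.31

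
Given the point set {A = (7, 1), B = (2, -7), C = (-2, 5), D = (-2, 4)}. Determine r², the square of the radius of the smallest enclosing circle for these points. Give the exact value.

43165/1058

The minimum enclosing circle of a finite set is fixed by two of the points (as a diameter) or three (as a circumcircle).
The minimum enclosing circle is determined by three boundary points: A, B, C.
Their circumcentre is (39/46, -33/46) with r² = 43165/1058.
The farthest remaining point D is at distance² 32125/1058 ≤ 43165/1058.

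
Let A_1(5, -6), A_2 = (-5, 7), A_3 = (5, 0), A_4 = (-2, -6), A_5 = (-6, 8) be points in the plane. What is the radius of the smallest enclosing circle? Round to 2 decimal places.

8.90

The farthest pair is A_1–A_5 with squared distance 317. The circle on this segment as diameter has centre (-0.5, 1) and r² = 317/4 = 79.25.
Check A_2: distance² to centre = 56.25 ≤ 79.25, so it lies inside.
All remaining points lie in this disk, and no smaller disk contains both endpoints, so this is the minimum enclosing circle.
r = √(79.25) ≈ 8.90.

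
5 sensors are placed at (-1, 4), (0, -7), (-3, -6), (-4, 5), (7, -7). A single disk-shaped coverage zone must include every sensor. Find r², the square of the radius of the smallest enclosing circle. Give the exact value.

The minimum enclosing circle of a finite set is fixed by two of the points (as a diameter) or three (as a circumcircle).
The farthest pair is (-4, 5)–(7, -7) with squared distance 265. The circle on this segment as diameter has centre (1.5, -1) and r² = 265/4 = 66.25.
Check (-1, 4): distance² to centre = 31.25 ≤ 66.25, so it lies inside.
All remaining points lie in this disk, and no smaller disk contains both endpoints, so this is the minimum enclosing circle.

66.25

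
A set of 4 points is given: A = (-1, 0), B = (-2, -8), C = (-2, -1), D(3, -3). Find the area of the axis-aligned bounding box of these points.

x ranges over [-2, 3], width 5.
y ranges over [-8, 0], height 8.
Area = 5 × 8 = 40.

40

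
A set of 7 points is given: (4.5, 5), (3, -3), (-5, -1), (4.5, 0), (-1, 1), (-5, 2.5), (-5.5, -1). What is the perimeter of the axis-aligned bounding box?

36

Width = max x − min x = 4.5 − (-5.5) = 10.
Height = max y − min y = 5 − (-3) = 8.
Perimeter = 2(10 + 8) = 36.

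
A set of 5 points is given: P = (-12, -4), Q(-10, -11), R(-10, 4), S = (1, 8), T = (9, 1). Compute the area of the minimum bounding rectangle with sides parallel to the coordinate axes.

x ranges over [-12, 9], width 21.
y ranges over [-11, 8], height 19.
Area = 21 × 19 = 399.

399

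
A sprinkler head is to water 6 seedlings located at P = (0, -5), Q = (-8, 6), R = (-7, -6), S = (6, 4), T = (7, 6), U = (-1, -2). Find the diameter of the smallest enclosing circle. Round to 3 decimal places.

18.503

The minimum enclosing circle is determined by three boundary points: Q, R, T.
Their circumcentre is (-0.5, 7/12) with r² = 12325/144.
The farthest remaining point S is at distance² 7765/144 ≤ 12325/144.
Diameter = 2r = 2√(12325/144) ≈ 18.503.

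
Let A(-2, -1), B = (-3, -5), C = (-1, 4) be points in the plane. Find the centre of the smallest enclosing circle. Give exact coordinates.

Side lengths²: AB² = 17, AC² = 26, BC² = 85.
Since BC² = 85 ≥ 26 + 17 = 43, the angle opposite BC is not acute, so the smallest enclosing circle has BC as diameter.
Centre = midpoint of BC = (-2, -0.5), r² = 85/4 = 21.25.
Centre = (-2, -0.5).

(-2, -0.5)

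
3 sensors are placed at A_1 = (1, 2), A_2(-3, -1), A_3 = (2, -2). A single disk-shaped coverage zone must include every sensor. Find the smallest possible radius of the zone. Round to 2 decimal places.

2.77

Side lengths²: A_1A_2² = 25, A_1A_3² = 17, A_2A_3² = 26.
Since A_2A_3² = 26 < 25 + 17 = 42, the triangle is acute, so the smallest enclosing circle is the circumcircle.
Circumcentre = (-11/38, -17/38), r² = 5525/722.
r = √(5525/722) ≈ 2.77.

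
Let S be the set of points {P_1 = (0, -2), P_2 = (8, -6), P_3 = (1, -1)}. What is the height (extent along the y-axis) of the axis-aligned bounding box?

max y = -1, min y = -6, so height = 5.

5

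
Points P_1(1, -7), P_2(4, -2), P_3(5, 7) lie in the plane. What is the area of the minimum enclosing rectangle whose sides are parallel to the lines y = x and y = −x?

In coordinates u = x + y, v = x − y the rectangle is axis-aligned; the map (x,y)→(u,v) scales areas by 2.
u-values: -6, 2, 12; range = 12 − (-6) = 18.
v-values: 8, 6, -2; range = 8 − (-2) = 10.
Area = (18 × 10) / 2 = 90.

90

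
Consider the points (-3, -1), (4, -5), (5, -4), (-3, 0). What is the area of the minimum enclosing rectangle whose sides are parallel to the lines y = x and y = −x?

30

In coordinates u = x + y, v = x − y the rectangle is axis-aligned; the map (x,y)→(u,v) scales areas by 2.
u-values: -4, -1, 1, -3; range = 1 − (-4) = 5.
v-values: -2, 9, 9, -3; range = 9 − (-3) = 12.
Area = (5 × 12) / 2 = 30.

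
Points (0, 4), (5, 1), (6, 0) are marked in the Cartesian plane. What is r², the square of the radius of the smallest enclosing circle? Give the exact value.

13

Call the three points A, B, C in the order given.
Side lengths²: AB² = 34, AC² = 52, BC² = 2.
Since AC² = 52 ≥ 34 + 2 = 36, the angle opposite AC is not acute, so the smallest enclosing circle has AC as diameter.
Centre = midpoint of AC = (3, 2), r² = 52/4 = 13.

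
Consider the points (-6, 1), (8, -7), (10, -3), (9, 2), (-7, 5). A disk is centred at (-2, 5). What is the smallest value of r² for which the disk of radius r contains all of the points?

The required radius is the distance from (-2, 5) to the farthest point.
Squared distances: 32, 244, 208, 130, 25.
Maximum is 244, attained at (8, -7).

244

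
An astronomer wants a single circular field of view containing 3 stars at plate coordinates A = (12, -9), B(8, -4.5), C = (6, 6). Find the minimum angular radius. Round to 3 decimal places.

Side lengths²: AB² = 36.25, AC² = 261, BC² = 114.25.
Since AC² = 261 ≥ 114.25 + 36.25 = 150.5, the angle opposite AC is not acute, so the smallest enclosing circle has AC as diameter.
Centre = midpoint of AC = (9, -1.5), r² = 261/4 = 65.25.
r = √(65.25) ≈ 8.078.

8.078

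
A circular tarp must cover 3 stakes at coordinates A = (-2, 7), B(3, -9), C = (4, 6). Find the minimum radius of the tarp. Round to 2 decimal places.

8.38

Side lengths²: AB² = 281, AC² = 37, BC² = 226.
Since AB² = 281 ≥ 226 + 37 = 263, the angle opposite AB is not acute, so the smallest enclosing circle has AB as diameter.
Centre = midpoint of AB = (0.5, -1), r² = 281/4 = 70.25.
r = √(70.25) ≈ 8.38.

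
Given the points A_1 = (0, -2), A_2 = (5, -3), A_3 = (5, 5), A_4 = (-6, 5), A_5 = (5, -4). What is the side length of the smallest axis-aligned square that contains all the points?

The bounding box has width 11 and height 9.
An axis-aligned square enclosing the set must have side ≥ max(width, height).
So the minimum side is max(11, 9) = 11.

11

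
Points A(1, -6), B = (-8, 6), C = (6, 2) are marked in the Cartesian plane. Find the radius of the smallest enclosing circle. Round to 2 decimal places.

7.80

Side lengths²: AB² = 225, AC² = 89, BC² = 212.
Since AB² = 225 < 212 + 89 = 301, the triangle is acute, so the smallest enclosing circle is the circumcircle.
Circumcentre = (-39/22, 57/44), r² = 117925/1936.
r = √(117925/1936) ≈ 7.80.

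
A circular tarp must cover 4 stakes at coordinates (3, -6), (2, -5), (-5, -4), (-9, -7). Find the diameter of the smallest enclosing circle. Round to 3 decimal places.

12.042

The minimum enclosing circle of a finite set is fixed by two of the points (as a diameter) or three (as a circumcircle).
The farthest pair is (3, -6)–(-9, -7) with squared distance 145. The circle on this segment as diameter has centre (-3, -6.5) and r² = 145/4 = 36.25.
Check (2, -5): distance² to centre = 27.25 ≤ 36.25, so it lies inside.
All remaining points lie in this disk, and no smaller disk contains both endpoints, so this is the minimum enclosing circle.
Diameter = 2r = 2√(36.25) ≈ 12.042.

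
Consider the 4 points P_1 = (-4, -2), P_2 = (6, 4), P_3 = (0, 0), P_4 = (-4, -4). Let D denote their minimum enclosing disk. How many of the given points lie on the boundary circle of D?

By Welzl's lemma the MEC is supported by two points (diametrically opposite) or three points (on a circumcircle).
The farthest pair is P_2–P_4 with squared distance 164. The circle on this segment as diameter has centre (1, 0) and r² = 164/4 = 41.
Check P_1: distance² to centre = 29 ≤ 41, so it lies inside.
All remaining points lie in this disk, and no smaller disk contains both endpoints, so this is the minimum enclosing circle.
The points at distance exactly r from the centre are P_2, P_4 — 2 points.

2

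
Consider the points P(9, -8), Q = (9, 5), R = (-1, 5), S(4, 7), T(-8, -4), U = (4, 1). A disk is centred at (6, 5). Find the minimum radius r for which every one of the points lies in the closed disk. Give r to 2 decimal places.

The required radius is the distance from (6, 5) to the farthest point.
Squared distances: 178, 9, 49, 8, 277, 20.
Maximum is 277, attained at T.
r = √277 ≈ 16.64.

16.64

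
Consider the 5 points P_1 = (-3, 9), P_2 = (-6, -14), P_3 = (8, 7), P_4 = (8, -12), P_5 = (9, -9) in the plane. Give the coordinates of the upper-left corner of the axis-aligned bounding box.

(-6, 9)

x-range [-6, 9], y-range [-14, 9].
The upper-left corner is (-6, 9).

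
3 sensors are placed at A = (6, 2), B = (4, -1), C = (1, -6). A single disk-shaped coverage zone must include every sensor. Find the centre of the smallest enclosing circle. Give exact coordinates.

Side lengths²: AB² = 13, AC² = 89, BC² = 34.
Since AC² = 89 ≥ 34 + 13 = 47, the angle opposite AC is not acute, so the smallest enclosing circle has AC as diameter.
Centre = midpoint of AC = (3.5, -2), r² = 89/4 = 22.25.
Centre = (3.5, -2).

(3.5, -2)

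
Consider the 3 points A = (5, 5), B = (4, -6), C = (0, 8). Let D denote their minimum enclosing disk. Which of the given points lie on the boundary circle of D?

Side lengths²: AB² = 122, AC² = 34, BC² = 212.
Since BC² = 212 ≥ 122 + 34 = 156, the angle opposite BC is not acute, so the smallest enclosing circle has BC as diameter.
Centre = midpoint of BC = (2, 1), r² = 212/4 = 53.
The points at distance exactly r from the centre are B, C — 2 points.

B, C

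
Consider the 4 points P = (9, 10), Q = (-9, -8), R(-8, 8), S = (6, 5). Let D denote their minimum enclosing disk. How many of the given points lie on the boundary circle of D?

The minimum enclosing circle of a finite set is fixed by two of the points (as a diameter) or three (as a circumcircle).
The farthest pair is P–Q with squared distance 648. The circle on this segment as diameter has centre (0, 1) and r² = 648/4 = 162.
Check R: distance² to centre = 113 ≤ 162, so it lies inside.
All remaining points lie in this disk, and no smaller disk contains both endpoints, so this is the minimum enclosing circle.
The points at distance exactly r from the centre are P, Q — 2 points.

2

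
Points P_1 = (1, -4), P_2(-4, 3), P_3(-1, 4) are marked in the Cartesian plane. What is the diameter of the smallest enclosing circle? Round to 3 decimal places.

Side lengths²: P_1P_2² = 74, P_1P_3² = 68, P_2P_3² = 10.
Since P_1P_2² = 74 < 68 + 10 = 78, the triangle is acute, so the smallest enclosing circle is the circumcircle.
Circumcentre = (-16/13, -4/13), r² = 3145/169.
Diameter = 2r = 2√(3145/169) ≈ 8.628.

8.628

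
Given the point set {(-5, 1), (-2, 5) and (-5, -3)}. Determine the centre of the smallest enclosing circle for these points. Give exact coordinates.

Call the three points A, B, C in the order given.
Side lengths²: AB² = 25, AC² = 16, BC² = 73.
Since BC² = 73 ≥ 25 + 16 = 41, the angle opposite BC is not acute, so the smallest enclosing circle has BC as diameter.
Centre = midpoint of BC = (-3.5, 1), r² = 73/4 = 18.25.
Centre = (-3.5, 1).

(-3.5, 1)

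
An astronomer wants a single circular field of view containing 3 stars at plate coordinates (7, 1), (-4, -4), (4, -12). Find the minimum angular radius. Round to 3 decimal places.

7.124

Call the three points A, B, C in the order given.
Side lengths²: AB² = 146, AC² = 178, BC² = 128.
Since AC² = 178 < 146 + 128 = 274, the triangle is acute, so the smallest enclosing circle is the circumcircle.
Circumcentre = (3.0625, -4.9375), r² = 50.7578125.
r = √(50.7578125) ≈ 7.124.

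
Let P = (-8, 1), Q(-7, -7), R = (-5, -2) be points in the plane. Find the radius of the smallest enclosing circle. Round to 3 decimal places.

Side lengths²: PQ² = 65, PR² = 18, QR² = 29.
Since PQ² = 65 ≥ 29 + 18 = 47, the angle opposite PQ is not acute, so the smallest enclosing circle has PQ as diameter.
Centre = midpoint of PQ = (-7.5, -3), r² = 65/4 = 16.25.
r = √(16.25) ≈ 4.031.

4.031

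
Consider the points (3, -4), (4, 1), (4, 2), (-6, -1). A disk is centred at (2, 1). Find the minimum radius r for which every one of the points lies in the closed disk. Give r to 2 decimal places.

8.25

The required radius is the distance from (2, 1) to the farthest point.
Squared distances: 26, 4, 5, 68.
Maximum is 68, attained at (-6, -1).
r = √68 ≈ 8.25.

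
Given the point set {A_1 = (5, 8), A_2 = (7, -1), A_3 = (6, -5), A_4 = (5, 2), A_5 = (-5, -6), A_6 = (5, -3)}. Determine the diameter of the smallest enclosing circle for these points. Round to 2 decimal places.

17.20

By Welzl's lemma the MEC is supported by two points (diametrically opposite) or three points (on a circumcircle).
The farthest pair is A_1–A_5 with squared distance 296. The circle on this segment as diameter has centre (0, 1) and r² = 296/4 = 74.
Check A_2: distance² to centre = 53 ≤ 74, so it lies inside.
All remaining points lie in this disk, and no smaller disk contains both endpoints, so this is the minimum enclosing circle.
Diameter = 2r = 2√74 ≈ 17.20.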